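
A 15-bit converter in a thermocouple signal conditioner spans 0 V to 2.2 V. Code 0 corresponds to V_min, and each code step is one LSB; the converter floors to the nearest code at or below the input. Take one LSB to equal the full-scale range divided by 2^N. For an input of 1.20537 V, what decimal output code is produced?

17953

Range is 2.2 V. LSB = 2.2 V / 2^15 ≈ 67.14 µV.
(V_in − V_min) × 2^15/range = (1.20537 − (0)) × 32768/2.2 = 17953.438.
Floor → code = 17953.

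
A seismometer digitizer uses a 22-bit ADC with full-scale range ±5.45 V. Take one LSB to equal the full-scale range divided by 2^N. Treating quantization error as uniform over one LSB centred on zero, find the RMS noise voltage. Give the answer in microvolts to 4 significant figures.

Full-scale range = 5.45 V − (-5.45 V) = 10.9 V.
Step size = 10.9/4194304 V = 2.59876 µV.
For a uniform distribution on [−LSB/2, +LSB/2], V_rms = LSB/√12 = 2.59876 µV/3.4641 = 0.7502 µV.

0.7502 µV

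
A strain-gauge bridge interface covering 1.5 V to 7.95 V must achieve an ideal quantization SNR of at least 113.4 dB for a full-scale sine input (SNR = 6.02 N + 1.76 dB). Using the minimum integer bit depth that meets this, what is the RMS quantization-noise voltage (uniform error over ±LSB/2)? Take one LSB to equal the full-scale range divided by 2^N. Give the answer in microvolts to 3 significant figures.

3.55 µV

The full-scale span is 7.95 − (1.5) = 6.45 V.
N ≥ (113.4 − 1.76)/6.02 = 18.545 → N_min = 19.
One LSB is 6.45 V / 524288 = 12.302 µV.
RMS noise = LSB/√12 = 3.55 µV.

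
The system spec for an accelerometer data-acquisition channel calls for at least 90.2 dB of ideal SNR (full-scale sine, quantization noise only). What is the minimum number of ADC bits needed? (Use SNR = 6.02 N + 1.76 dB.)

15 bits

Solving 6.02 N ≥ 90.2 − 1.76: N ≥ 14.691. Round up → N = 15.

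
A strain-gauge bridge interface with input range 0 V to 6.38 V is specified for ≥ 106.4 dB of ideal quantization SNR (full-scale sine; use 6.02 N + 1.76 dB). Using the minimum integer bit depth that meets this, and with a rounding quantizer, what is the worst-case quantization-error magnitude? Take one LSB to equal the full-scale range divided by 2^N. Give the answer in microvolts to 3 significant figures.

Span = 6.38 V.
6.02 N + 1.76 ≥ 106.4 gives N ≥ 17.382, so the minimum integer is 18.
LSB = 6.38 V ÷ 2^18 = 6.38/262144 V = 24.338 µV.
Half an LSB is 12.2 µV.

12.2 µV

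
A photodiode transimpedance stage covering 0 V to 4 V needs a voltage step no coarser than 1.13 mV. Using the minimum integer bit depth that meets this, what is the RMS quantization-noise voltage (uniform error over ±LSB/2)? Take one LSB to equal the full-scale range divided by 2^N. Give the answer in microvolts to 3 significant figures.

V_FS = 4 V.
4 V / 1.13 mV = 3540. Since 2^11 = 2048 and 2^12 = 4096, N = 12.
Step size = 4/4096 V = 0.97656 mV.
RMS noise = LSB/√12 = 282 µV.

282 µV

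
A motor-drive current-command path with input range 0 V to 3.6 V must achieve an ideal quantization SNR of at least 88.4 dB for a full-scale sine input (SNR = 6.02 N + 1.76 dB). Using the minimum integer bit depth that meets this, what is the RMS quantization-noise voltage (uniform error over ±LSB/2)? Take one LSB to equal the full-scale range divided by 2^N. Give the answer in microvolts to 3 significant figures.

Range is 3.6 V.
6.02 N + 1.76 ≥ 88.4 gives N ≥ 14.392, so the minimum integer is 15.
LSB = 3.6 V ÷ 2^15 = 3.6/32768 V = 109.86 µV.
V_rms = LSB/√12 = 31.7 µV.

31.7 µV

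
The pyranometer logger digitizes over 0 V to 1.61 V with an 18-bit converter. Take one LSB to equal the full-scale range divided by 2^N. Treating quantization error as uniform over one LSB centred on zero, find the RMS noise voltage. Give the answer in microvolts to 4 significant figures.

V_FS = 1.61 V.
One LSB is 1.61 V / 262144 = 6.14166 µV.
V_rms = LSB/√12 = 6.14166 µV / √12 = 1.773 µV.

1.773 µV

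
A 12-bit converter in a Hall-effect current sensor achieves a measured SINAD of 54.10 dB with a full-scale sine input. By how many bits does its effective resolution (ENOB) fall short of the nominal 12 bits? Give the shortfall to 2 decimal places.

ENOB = (SINAD − 1.76)/6.02 = (54.10 − 1.76)/6.02 = 8.6944 bits.
12 − 8.6944 = 3.31 bits below nominal.

3.31 bits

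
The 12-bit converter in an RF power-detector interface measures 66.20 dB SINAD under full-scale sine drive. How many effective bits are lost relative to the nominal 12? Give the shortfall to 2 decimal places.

1.30 bits

Effective bits = (66.20 − 1.76)/6.02 = 10.7043.
Lost resolution: 12 − 10.7043 = 1.2957 bits.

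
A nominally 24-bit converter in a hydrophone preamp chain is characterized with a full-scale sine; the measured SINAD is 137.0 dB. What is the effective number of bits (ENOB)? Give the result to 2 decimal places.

22.47 bits

ENOB = (SINAD − 1.76) / 6.02 = (137.0 − 1.76) / 6.02 = 135.24 / 6.02 = 22.4651.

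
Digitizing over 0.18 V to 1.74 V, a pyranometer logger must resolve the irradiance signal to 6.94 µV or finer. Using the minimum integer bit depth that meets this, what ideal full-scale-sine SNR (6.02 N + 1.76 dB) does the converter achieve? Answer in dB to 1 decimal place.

Span: 1.74 V − (0.18 V) = 1.56 V.
Required number of levels: 1.56/6.94 µV = 224780; smallest N with 2^N ≥ that is 18.
6.02(18) + 1.76 = 110.12 dB.

110.1 dB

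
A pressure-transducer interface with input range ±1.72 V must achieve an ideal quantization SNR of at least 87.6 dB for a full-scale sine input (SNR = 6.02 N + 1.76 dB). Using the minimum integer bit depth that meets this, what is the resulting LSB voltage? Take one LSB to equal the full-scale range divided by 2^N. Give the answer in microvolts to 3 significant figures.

The full-scale span is 1.72 − (-1.72) = 3.44 V.
N ≥ (87.6 − 1.76)/6.02 = 14.259 → N_min = 15.
One LSB is 3.44 V / 32768 = 105 µV.

105 µV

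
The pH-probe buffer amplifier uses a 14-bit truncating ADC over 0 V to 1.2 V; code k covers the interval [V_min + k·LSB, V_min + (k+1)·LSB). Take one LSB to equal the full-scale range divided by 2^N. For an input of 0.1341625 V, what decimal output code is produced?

1831

Span = 1.2 V. LSB = 1.2 V / 2^14 ≈ 73.24 µV.
code = ⌊(V_in − V_min)/LSB⌋ = ⌊(V_in − V_min) × 2^14 / range⌋
     = ⌊(0.1341625 − (0)) × 16384 / 1.2⌋ = ⌊0.1341625 × 16384/1.2⌋
     = ⌊1831.765⌋ = 1831.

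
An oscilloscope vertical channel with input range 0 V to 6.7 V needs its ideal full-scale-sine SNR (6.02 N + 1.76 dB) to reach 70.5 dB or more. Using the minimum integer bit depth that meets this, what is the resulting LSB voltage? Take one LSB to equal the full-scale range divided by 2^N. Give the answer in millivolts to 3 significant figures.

Full-scale range = 6.7 V.
N ≥ (70.5 − 1.76)/6.02 = 11.419 → N_min = 12.
LSB = 6.7 V ÷ 2^12 = 6.7/4096 V = 1.64 mV.

1.64 mV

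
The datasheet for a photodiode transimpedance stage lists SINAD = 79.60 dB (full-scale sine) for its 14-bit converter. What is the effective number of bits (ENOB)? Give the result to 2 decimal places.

ENOB = (SINAD − 1.76) / 6.02 = (79.60 − 1.76) / 6.02 = 77.84 / 6.02 = 12.9302.

12.93 bits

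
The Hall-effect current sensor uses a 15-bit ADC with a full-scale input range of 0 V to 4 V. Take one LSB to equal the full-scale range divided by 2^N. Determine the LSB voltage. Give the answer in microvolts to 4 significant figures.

Full-scale range = 4 V.
There are 2^15 = 32768 steps.
LSB = 4 V ÷ 2^15 = 4/32768 V = 122.1 µV.

122.1 µV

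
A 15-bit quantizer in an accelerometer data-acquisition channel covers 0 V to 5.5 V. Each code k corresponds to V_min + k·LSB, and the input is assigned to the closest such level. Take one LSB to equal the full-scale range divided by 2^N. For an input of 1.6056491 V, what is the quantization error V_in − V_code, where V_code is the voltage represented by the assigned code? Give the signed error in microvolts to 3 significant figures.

Span = 5.5 V. LSB = 5.5 V / 2^15 ≈ 167.8 µV.
(V_in − V_min)/LSB = (1.6056491 − (0)) × 32768/5.5 = 9566.1654 → nearest code k = 9566.
V_code = V_min + k × range/2^15 = 0 + 9566 × 5.5/32768 = 1.6056213379 V.
Error = V_in − V_code = 1.6056491 − (1.6056213379) = +27.8 µV.

+27.8 µV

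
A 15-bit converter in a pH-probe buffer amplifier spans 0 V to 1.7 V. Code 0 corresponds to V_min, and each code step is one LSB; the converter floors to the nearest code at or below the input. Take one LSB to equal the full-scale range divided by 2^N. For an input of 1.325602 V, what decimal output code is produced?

Full-scale range = 1.7 V. LSB = 1.7 V / 2^15 ≈ 51.88 µV.
code = ⌊(V_in − V_min)/LSB⌋ = ⌊(V_in − V_min) × 2^15 / range⌋
     = ⌊(1.325602 − (0)) × 32768 / 1.7⌋ = ⌊1.325602 × 32768/1.7⌋
     = ⌊25551.368⌋ = 25551.

25551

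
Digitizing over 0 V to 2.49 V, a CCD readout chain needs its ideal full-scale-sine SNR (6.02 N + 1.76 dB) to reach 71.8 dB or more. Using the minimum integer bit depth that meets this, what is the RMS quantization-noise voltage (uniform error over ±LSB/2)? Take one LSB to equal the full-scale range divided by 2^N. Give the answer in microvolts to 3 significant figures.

V_FS = 2.49 V.
Solving 6.02 N ≥ 71.8 − 1.76: N ≥ 11.635. Round up → N = 12.
Step size = 2.49/4096 V = 0.60791 mV.
σ_q = LSB/√12 = 0.60791 mV/3.4641 = 175 µV.

175 µV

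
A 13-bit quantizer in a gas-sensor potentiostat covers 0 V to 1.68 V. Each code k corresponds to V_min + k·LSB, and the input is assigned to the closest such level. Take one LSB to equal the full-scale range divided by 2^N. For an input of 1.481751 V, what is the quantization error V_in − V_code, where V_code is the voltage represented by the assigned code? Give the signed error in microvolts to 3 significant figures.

+61.5 µV

Span = 1.68 V. LSB = 1.68 V / 2^13 ≈ 205.1 µV.
(1.481751 − (0)) / LSB = 1.481751 × 8192/1.68 = 7225.3001. Nearest integer: k = 7225.
V_code = 0 + (7225/8192) × 1.68 = 1.481689453 V.
V_in − V_code = 1.481751 − (1.481689453) = +61.5 µV.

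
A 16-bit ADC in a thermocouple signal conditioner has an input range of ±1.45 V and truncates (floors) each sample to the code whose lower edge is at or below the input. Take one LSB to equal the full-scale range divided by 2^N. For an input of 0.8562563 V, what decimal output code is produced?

Full-scale range = 1.45 V − (-1.45 V) = 2.9 V. LSB = 2.9 V / 2^16 ≈ 44.25 µV.
V_in − V_min = 0.8562563 − (-1.45) = 2.3062563 V.
Divide by LSB: 2.3062563 × 65536/2.9 = 52118.2113.
Truncating gives code 52118.

52118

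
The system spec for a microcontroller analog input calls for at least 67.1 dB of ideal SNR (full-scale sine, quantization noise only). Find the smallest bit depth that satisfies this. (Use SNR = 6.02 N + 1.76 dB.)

Required N = ⌈(67.1 − 1.76)/6.02⌉ = ⌈10.854⌉ = 11.

11 bits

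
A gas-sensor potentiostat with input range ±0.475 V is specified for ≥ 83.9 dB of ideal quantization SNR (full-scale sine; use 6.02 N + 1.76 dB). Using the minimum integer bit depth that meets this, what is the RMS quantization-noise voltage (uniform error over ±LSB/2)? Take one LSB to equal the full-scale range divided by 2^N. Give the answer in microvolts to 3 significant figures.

Range = 0.475 − (-0.475) = 0.95 V.
Required N = ⌈(83.9 − 1.76)/6.02⌉ = ⌈13.645⌉ = 14.
Step size = 0.95/16384 V = 57.983 µV.
RMS noise = LSB/√12 = 16.7 µV.

16.7 µV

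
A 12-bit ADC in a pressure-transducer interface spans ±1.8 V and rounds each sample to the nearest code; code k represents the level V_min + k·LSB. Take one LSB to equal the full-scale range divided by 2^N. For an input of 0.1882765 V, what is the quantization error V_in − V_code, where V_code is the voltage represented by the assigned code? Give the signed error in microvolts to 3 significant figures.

Span: 1.8 V − (-1.8 V) = 3.6 V. LSB = 3.6 V / 2^12 ≈ 0.8789 mV.
Position in LSBs: (0.1882765 − (-1.8)) × 4096/3.6 = 2262.2168; rounding gives k = 2262.
Reconstructed level: -1.8 + 2262 × 3.6/4096 V = 0.1880859375 V.
e = 0.1882765 − (0.1880859375) = +191 µV.

+191 µV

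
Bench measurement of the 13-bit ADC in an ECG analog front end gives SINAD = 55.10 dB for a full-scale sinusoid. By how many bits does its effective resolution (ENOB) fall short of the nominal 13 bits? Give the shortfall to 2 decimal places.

ENOB = (SINAD − 1.76)/6.02 = (55.10 − 1.76)/6.02 = 8.8605 bits.
13 − 8.8605 = 4.14 bits below nominal.

4.14 bits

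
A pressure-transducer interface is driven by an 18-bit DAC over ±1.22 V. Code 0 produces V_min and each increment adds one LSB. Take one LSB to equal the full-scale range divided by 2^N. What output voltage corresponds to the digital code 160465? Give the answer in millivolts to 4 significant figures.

273.6 mV

Span: 1.22 V − (-1.22 V) = 2.44 V. LSB = 2.44 V / 2^18.
Output = V_min + (160465/262144) × range = -1.22 + 0.612125 × 2.44 V
      = -1.22 V + 1.49359 V = 0.273586 V.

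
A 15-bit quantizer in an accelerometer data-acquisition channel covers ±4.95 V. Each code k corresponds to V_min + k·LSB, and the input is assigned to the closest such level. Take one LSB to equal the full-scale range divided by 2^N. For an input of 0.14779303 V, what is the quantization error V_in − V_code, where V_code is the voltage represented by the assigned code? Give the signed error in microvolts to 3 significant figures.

+54.4 µV

Span: 4.95 V − (-4.95 V) = 9.9 V. LSB = 9.9 V / 2^15 ≈ 302.1 µV.
(V_in − V_min)/LSB = (0.14779303 − (-4.95)) × 32768/9.9 = 16873.1800 → nearest code k = 16873.
Reconstructed level: -4.95 + 16873 × 9.9/32768 V = 0.14773864746 V.
Error = V_in − V_code = 0.14779303 − (0.14773864746) = +54.4 µV.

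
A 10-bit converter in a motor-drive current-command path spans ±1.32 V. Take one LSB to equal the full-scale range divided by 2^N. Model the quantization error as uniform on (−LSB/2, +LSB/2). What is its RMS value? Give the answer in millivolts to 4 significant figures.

0.7442 mV

Range = 1.32 − (-1.32) = 2.64 V.
LSB = 2.64 V / 2^10 = 2.57813 mV.
V_rms = LSB/√12 = 2.57813 mV / √12 = 0.7442 mV.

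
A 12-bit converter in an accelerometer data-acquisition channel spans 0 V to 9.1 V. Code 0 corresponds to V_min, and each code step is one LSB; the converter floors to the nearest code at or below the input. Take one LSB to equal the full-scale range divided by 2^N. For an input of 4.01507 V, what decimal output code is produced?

Full-scale range = 9.1 V. LSB = 9.1 V / 2^12 ≈ 2.222 mV.
code = ⌊(V_in − V_min)/LSB⌋ = ⌊(V_in − V_min) × 2^12 / range⌋
     = ⌊(4.01507 − (0)) × 4096 / 9.1⌋ = ⌊4.01507 × 4096/9.1⌋
     = ⌊1807.223⌋ = 1807.

1807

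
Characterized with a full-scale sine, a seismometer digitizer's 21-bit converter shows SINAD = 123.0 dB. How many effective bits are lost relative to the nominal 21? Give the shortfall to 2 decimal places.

0.86 bits

Effective bits = (123.0 − 1.76)/6.02 = 20.1395.
21 − 20.1395 = 0.86 bits below nominal.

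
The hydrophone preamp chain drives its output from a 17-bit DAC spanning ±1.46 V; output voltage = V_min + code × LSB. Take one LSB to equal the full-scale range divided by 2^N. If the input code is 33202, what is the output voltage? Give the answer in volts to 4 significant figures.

The full-scale span is 1.46 − (-1.46) = 2.92 V. LSB = 2.92 V / 2^17.
V_out = V_min + code × LSB = -1.46 V + 33202 × 2.92 V / 131072
      = -1.46 V + 0.739669 V = -0.720331 V.

-0.7203 V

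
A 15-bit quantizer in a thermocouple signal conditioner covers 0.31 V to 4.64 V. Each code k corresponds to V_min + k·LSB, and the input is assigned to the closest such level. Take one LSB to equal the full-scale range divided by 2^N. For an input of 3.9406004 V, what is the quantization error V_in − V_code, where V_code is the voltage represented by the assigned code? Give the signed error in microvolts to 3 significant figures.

+23.3 µV

Range = 4.64 − (0.31) = 4.33 V. LSB = 4.33 V / 2^15 ≈ 132.1 µV.
(3.9406004 − (0.31)) / LSB = 3.6306004 × 32768/4.33 = 27475.1764. Nearest integer: k = 27475.
V_code = V_min + k × range/2^15 = 0.31 + 27475 × 4.33/32768 = 3.9405770874 V.
e = 3.9406004 − (3.9405770874) = +23.3 µV.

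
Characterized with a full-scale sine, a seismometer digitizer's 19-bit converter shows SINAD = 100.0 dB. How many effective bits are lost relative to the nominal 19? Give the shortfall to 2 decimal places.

2.68 bits

ENOB = (SINAD − 1.76)/6.02 = (100.0 − 1.76)/6.02 = 16.3189 bits.
19 − 16.3189 = 2.68 bits below nominal.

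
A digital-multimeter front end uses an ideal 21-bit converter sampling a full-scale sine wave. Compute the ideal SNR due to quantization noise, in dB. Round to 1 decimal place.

128.2 dB

SNR = 6.02·21 + 1.76 = 128.18 dB.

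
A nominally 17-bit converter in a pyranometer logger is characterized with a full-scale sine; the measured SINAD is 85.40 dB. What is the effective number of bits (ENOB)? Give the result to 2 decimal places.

ENOB = (SINAD − 1.76) / 6.02 = (85.40 − 1.76) / 6.02 = 83.64 / 6.02 = 13.8937.

13.89 bits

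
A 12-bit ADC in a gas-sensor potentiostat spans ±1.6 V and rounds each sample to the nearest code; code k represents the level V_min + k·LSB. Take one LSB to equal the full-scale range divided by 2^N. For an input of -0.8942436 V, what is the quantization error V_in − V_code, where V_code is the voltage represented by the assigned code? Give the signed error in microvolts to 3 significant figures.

+288 µV

Span: 1.6 V − (-1.6 V) = 3.2 V. LSB = 3.2 V / 2^12 ≈ 0.7813 mV.
(V_in − V_min)/LSB = (-0.8942436 − (-1.6)) × 4096/3.2 = 903.3682 → nearest code k = 903.
Reconstructed level: -1.6 + 903 × 3.2/4096 V = -0.8945312500 V.
e = -0.8942436 − (-0.8945312500) = +288 µV.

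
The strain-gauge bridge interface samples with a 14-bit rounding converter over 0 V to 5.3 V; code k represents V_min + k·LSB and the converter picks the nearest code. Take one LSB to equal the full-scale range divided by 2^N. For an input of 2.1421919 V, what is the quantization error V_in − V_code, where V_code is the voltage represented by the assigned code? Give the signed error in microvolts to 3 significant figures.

Range is 5.3 V. LSB = 5.3 V / 2^14 ≈ 323.5 µV.
(2.1421919 − (0)) / LSB = 2.1421919 × 16384/5.3 = 6622.2023. Nearest integer: k = 6622.
V_code = V_min + k × range/2^14 = 0 + 6622 × 5.3/16384 = 2.1421264648 V.
Error = V_in − V_code = 2.1421919 − (2.1421264648) = +65.4 µV.

+65.4 µV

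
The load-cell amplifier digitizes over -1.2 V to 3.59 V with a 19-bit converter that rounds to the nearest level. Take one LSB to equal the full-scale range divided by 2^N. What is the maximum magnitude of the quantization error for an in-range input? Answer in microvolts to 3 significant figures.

Range = 3.59 − (-1.2) = 4.79 V.
Step size = 4.79/524288 V = 9.1362 µV.
A rounding quantizer has |error| ≤ LSB/2 = 4.57 µV.

4.57 µV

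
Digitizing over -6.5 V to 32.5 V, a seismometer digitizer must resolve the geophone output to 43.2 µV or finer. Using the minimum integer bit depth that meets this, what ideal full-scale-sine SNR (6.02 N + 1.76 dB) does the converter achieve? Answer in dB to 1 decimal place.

122.2 dB

Span: 32.5 V − (-6.5 V) = 39 V.
39 V / 43.2 µV = 902800. Since 2^19 = 524288 and 2^20 = 1048576, N = 20.
SNR = 6.02 × 20 + 1.76 = 122.16 dB.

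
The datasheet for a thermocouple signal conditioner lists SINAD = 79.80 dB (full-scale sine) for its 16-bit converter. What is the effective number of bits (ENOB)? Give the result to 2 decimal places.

12.96 bits

Inverting SNR = 6.02 N + 1.76: N_eff = (79.80 − 1.76)/6.02 = 12.9635.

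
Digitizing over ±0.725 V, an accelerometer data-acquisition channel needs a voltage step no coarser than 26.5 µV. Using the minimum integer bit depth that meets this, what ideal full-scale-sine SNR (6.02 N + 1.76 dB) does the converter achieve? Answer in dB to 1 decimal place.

Range = 0.725 − (-0.725) = 1.45 V.
Levels needed ≥ 1.45/26.5 µV = 54720. 2^16 = 65536 suffices, so N_min = 16.
6.02(16) + 1.76 = 98.08 dB.

98.1 dB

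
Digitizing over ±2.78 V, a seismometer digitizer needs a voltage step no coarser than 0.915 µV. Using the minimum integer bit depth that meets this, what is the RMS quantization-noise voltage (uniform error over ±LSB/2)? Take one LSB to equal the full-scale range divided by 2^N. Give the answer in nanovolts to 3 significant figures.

Range = 2.78 − (-2.78) = 5.56 V.
Required number of levels: 5.56/0.915 µV = 6.0765e6; smallest N with 2^N ≥ that is 23.
LSB = 5.56 V ÷ 2^23 = 5.56/8388608 V = 0.66280 µV.
V_rms = LSB/√12 = 191 nV.

191 nV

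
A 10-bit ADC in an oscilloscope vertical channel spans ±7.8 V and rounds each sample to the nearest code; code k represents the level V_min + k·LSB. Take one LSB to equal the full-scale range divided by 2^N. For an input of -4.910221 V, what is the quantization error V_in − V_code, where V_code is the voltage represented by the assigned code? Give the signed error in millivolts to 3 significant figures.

Full-scale range = 7.8 V − (-7.8 V) = 15.6 V. LSB = 15.6 V / 2^10 ≈ 15.23 mV.
(V_in − V_min)/LSB = (-4.910221 − (-7.8)) × 1024/15.6 = 189.6881 → nearest code k = 190.
Reconstructed level: -7.8 + 190 × 15.6/1024 V = -4.905468750 V.
V_in − V_code = -4.910221 − (-4.905468750) = −4.75 mV.

−4.75 mV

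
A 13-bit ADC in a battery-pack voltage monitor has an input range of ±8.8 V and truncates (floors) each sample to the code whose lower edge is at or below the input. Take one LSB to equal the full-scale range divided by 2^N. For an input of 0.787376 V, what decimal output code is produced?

Span: 8.8 V − (-8.8 V) = 17.6 V. LSB = 17.6 V / 2^13 ≈ 2.148 mV.
code = ⌊(V_in − V_min)/LSB⌋ = ⌊(V_in − V_min) × 2^13 / range⌋
     = ⌊(0.787376 − (-8.8)) × 8192 / 17.6⌋ = ⌊9.587376 × 8192/17.6⌋
     = ⌊4462.488⌋ = 4462.

4462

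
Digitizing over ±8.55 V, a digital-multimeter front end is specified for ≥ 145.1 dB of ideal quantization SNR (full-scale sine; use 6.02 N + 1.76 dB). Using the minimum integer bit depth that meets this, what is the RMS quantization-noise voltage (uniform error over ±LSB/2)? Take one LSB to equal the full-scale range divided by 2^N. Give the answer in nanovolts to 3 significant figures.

294 nV

Span: 8.55 V − (-8.55 V) = 17.1 V.
6.02 N + 1.76 ≥ 145.1 gives N ≥ 23.811, so the minimum integer is 24.
One LSB is 17.1 V / 16777216 = 1.0192 µV.
RMS noise = LSB/√12 = 294 nV.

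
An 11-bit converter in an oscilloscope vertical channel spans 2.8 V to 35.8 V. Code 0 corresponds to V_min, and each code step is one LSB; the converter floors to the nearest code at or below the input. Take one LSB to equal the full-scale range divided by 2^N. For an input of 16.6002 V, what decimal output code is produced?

856

The full-scale span is 35.8 − (2.8) = 33 V. LSB = 33 V / 2^11 ≈ 16.11 mV.
(V_in − V_min) × 2^11/range = (16.6002 − (2.8)) × 2048/33 = 856.449.
Floor → code = 856.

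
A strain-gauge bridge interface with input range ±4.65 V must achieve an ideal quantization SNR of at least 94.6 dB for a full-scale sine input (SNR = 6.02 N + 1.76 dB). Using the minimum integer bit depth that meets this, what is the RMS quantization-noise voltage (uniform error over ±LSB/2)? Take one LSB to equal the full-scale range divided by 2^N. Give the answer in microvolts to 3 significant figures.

41.0 µV

The full-scale span is 4.65 − (-4.65) = 9.3 V.
Solving 6.02 N ≥ 94.6 − 1.76: N ≥ 15.422. Round up → N = 16.
LSB = 9.3 V / 2^16 = 141.91 µV.
σ_q = LSB/√12 = 141.91 µV/3.4641 = 41.0 µV.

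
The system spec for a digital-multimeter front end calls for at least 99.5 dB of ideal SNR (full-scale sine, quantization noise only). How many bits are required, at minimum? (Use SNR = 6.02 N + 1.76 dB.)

17 bits

Required N = ⌈(99.5 − 1.76)/6.02⌉ = ⌈16.236⌉ = 17.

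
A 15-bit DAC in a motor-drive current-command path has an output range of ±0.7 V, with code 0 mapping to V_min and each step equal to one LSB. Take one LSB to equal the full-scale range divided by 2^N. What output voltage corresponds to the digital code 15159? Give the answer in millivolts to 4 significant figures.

Span: 0.7 V − (-0.7 V) = 1.4 V. LSB = 1.4 V / 2^15.
Output = V_min + (15159/32768) × range = -0.7 + 0.462616 × 1.4 V
      = -0.7 + 0.647662 = -0.0523376 V.

-52.34 mV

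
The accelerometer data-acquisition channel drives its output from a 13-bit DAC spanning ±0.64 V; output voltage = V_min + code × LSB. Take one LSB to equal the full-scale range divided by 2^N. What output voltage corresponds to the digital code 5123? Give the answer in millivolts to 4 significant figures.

160.5 mV

The full-scale span is 0.64 − (-0.64) = 1.28 V. LSB = 1.28 V / 2^13.
V_out = -0.64 + 5123 × (1.28/8192) V
      = -0.64 V + 0.800469 V = 0.160469 V.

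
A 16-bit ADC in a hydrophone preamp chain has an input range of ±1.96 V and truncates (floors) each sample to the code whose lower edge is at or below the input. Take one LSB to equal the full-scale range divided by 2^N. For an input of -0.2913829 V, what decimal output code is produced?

The full-scale span is 1.96 − (-1.96) = 3.92 V. LSB = 3.92 V / 2^16 ≈ 59.81 µV.
(V_in − V_min) × 2^16/range = (-0.2913829 − (-1.96)) × 65536/3.92 = 27896.554.
Floor → code = 27896.

27896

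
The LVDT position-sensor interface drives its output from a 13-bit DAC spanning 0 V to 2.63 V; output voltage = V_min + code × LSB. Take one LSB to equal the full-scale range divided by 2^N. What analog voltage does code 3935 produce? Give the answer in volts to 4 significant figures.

1.263 V

V_FS = 2.63 V. LSB = 2.63 V / 2^13.
Output = V_min + (3935/8192) × range = 0 + 0.480347 × 2.63 V
      = 0 V + 1.26331 V = 1.26331 V.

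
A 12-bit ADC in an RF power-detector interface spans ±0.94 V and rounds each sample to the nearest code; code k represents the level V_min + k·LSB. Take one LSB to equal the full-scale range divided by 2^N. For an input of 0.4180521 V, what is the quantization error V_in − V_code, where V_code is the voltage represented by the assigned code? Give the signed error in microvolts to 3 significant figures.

−82.7 µV

Span: 0.94 V − (-0.94 V) = 1.88 V. LSB = 1.88 V / 2^12 ≈ 459.0 µV.
(0.4180521 − (-0.94)) / LSB = 1.3580521 × 4096/1.88 = 2958.8199. Nearest integer: k = 2959.
Reconstructed level: -0.94 + 2959 × 1.88/4096 V = 0.4181347656 V.
V_in − V_code = 0.4180521 − (0.4181347656) = −82.7 µV.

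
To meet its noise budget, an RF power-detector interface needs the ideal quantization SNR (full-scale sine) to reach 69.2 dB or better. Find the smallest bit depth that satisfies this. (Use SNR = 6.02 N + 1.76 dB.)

12 bits

Required N = ⌈(69.2 − 1.76)/6.02⌉ = ⌈11.203⌉ = 12.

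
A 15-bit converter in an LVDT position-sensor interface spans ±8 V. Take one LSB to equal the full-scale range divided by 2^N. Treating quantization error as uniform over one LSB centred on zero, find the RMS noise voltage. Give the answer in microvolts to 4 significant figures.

141.0 µV

The full-scale span is 8 − (-8) = 16 V.
LSB = 16 V / 2^15 = 488.281 µV.
σ_q = LSB/√12 = 488.281 µV/3.4641 = 141.0 µV.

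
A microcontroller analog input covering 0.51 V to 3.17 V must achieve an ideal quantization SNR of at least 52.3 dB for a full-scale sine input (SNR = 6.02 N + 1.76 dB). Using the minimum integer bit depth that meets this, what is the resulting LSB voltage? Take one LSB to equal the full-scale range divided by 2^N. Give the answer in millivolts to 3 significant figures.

Range = 3.17 − (0.51) = 2.66 V.
N ≥ (52.3 − 1.76)/6.02 = 8.395 → N_min = 9.
LSB = 2.66 V / 2^9 = 5.20 mV.

5.20 mV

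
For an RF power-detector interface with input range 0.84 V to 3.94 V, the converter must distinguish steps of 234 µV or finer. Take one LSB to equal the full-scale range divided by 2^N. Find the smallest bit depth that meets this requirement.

14 bits

Range = 3.94 − (0.84) = 3.1 V.
Required number of levels: 3.1/234 µV = 13248; smallest N with 2^N ≥ that is 14.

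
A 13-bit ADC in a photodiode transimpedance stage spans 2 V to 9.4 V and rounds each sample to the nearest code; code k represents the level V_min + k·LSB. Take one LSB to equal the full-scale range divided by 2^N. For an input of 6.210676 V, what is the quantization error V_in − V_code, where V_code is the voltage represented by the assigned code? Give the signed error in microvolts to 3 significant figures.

+300 µV

Span: 9.4 V − (2 V) = 7.4 V. LSB = 7.4 V / 2^13 ≈ 0.9033 mV.
(6.210676 − (2)) / LSB = 4.210676 × 8192/7.4 = 4661.3321. Nearest integer: k = 4661.
V_code = V_min + k × range/2^13 = 2 + 4661 × 7.4/8192 = 6.210375977 V.
Error = V_in − V_code = 6.210676 − (6.210375977) = +300 µV.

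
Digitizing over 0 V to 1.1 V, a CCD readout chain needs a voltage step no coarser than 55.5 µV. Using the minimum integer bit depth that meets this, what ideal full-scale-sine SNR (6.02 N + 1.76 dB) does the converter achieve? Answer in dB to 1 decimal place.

92.1 dB

Full-scale range = 1.1 V.
Levels needed ≥ 1.1/55.5 µV = 19820. 2^15 = 32768 suffices, so N_min = 15.
Ideal SNR at N = 15: 6.02·15 + 1.76 = 92.1 dB.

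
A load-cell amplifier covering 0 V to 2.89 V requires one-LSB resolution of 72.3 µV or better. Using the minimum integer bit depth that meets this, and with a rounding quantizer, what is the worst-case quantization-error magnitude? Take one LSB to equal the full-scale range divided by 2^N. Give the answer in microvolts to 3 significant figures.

22.0 µV

Full-scale range = 2.89 V.
Levels needed ≥ 2.89/72.3 µV = 39970. 2^16 = 65536 suffices, so N_min = 16.
LSB = 2.89 V / 2^16 = 44.098 µV.
|e|_max = LSB/2 = 22.0 µV.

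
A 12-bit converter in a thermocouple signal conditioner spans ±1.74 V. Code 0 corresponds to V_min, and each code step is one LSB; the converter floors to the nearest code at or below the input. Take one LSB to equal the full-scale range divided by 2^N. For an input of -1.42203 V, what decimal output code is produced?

Full-scale range = 1.74 V − (-1.74 V) = 3.48 V. LSB = 3.48 V / 2^12 ≈ 0.8496 mV.
(V_in − V_min) × 2^12/range = (-1.42203 − (-1.74)) × 4096/3.48 = 374.254.
Floor → code = 374.

374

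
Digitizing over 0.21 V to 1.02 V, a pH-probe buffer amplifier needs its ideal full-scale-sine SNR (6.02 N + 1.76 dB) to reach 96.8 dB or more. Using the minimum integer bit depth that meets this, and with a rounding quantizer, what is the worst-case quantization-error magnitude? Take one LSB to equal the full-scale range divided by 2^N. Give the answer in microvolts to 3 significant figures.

6.18 µV

Full-scale range = 1.02 V − (0.21 V) = 0.81 V.
6.02 N + 1.76 ≥ 96.8 gives N ≥ 15.787, so the minimum integer is 16.
One LSB is 0.81 V / 65536 = 12.360 µV.
Max error for round-to-nearest is LSB/2 = 6.18 µV.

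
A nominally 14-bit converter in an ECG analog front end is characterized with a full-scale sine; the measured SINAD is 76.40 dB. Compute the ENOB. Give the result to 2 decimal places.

12.40 bits

Inverting SNR = 6.02 N + 1.76: N_eff = (76.40 − 1.76)/6.02 = 12.3987.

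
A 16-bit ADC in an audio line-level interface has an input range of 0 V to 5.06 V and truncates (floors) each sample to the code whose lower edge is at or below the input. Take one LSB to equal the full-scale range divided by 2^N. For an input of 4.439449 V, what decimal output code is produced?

57498

Range is 5.06 V. LSB = 5.06 V / 2^16 ≈ 77.21 µV.
V_in − V_min = 4.439449 − (0) = 4.439449 V.
Divide by LSB: 4.439449 × 65536/5.06 = 57498.7608.
Truncating gives code 57498.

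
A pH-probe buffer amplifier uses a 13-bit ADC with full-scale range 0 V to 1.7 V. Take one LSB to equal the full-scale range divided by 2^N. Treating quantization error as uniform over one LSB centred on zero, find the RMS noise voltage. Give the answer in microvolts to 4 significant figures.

V_FS = 1.7 V.
LSB = 1.7 V ÷ 2^13 = 1.7/8192 V = 207.520 µV.
σ_q = LSB/√12 = 207.520 µV/3.4641 = 59.91 µV.

59.91 µV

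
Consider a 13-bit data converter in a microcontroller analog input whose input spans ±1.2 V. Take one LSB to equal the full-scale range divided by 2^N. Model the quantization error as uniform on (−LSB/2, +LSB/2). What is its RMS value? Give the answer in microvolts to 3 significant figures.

Full-scale range = 1.2 V − (-1.2 V) = 2.4 V.
Step size = 2.4/8192 V = 292.97 µV.
For a uniform distribution on [−LSB/2, +LSB/2], V_rms = LSB/√12 = 292.97 µV/3.4641 = 84.6 µV.

84.6 µV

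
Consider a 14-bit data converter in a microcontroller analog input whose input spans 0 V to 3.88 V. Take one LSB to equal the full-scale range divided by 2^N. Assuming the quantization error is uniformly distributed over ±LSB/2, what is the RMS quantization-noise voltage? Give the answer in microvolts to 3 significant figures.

Full-scale range = 3.88 V.
LSB = 3.88 V ÷ 2^14 = 3.88/16384 V = 236.82 µV.
For a uniform distribution on [−LSB/2, +LSB/2], V_rms = LSB/√12 = 236.82 µV/3.4641 = 68.4 µV.

68.4 µV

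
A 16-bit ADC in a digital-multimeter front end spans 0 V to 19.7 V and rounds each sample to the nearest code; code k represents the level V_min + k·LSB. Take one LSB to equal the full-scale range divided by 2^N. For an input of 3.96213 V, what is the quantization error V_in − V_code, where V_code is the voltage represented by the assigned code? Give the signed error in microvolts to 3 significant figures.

−54.1 µV

Span = 19.7 V. LSB = 19.7 V / 2^16 ≈ 300.6 µV.
(3.96213 − (0)) / LSB = 3.96213 × 65536/19.7 = 13180.8199. Nearest integer: k = 13181.
Reconstructed level: 0 + 13181 × 19.7/65536 V = 3.9621841431 V.
Error = V_in − V_code = 3.96213 − (3.9621841431) = −54.1 µV.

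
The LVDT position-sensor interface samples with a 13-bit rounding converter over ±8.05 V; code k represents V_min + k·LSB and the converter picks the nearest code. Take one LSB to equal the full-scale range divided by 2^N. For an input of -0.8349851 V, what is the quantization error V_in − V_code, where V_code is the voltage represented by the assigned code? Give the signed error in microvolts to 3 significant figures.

The full-scale span is 8.05 − (-8.05) = 16.1 V. LSB = 16.1 V / 2^13 ≈ 1.965 mV.
Position in LSBs: (-0.8349851 − (-8.05)) × 8192/16.1 = 3671.1430; rounding gives k = 3671.
Reconstructed level: -8.05 + 3671 × 16.1/8192 V = -0.8352661133 V.
Error = V_in − V_code = -0.8349851 − (-0.8352661133) = +281 µV.

+281 µV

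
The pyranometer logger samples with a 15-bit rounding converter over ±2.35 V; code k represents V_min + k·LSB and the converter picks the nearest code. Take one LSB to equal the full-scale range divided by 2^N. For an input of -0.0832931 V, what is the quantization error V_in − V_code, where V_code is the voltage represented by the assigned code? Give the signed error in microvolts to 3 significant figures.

Range = 2.35 − (-2.35) = 4.7 V. LSB = 4.7 V / 2^15 ≈ 143.4 µV.
(-0.0832931 − (-2.35)) / LSB = 2.2667069 × 32768/4.7 = 15803.2876. Nearest integer: k = 15803.
V_code = V_min + k × range/2^15 = -2.35 + 15803 × 4.7/32768 = -0.083334350586 V.
Error = V_in − V_code = -0.0832931 − (-0.083334350586) = +41.3 µV.

+41.3 µV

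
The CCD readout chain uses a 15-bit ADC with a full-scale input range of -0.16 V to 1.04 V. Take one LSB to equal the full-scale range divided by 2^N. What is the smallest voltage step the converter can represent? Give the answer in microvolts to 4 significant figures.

36.62 µV

Range = 1.04 − (-0.16) = 1.2 V.
Number of codes = 2^15 = 32768.
LSB = 1.2 V ÷ 2^15 = 1.2/32768 V = 36.62 µV.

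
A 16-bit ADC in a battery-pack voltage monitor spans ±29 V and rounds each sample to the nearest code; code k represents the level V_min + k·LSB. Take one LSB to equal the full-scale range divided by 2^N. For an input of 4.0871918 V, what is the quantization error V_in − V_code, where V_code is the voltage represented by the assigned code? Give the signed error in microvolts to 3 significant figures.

Range = 29 − (-29) = 58 V. LSB = 58 V / 2^16 ≈ 0.8850 mV.
Position in LSBs: (4.0871918 − (-29)) × 65536/58 = 37386.2449; rounding gives k = 37386.
V_code = -29 + (37386/65536) × 58 = 4.0869750977 V.
V_in − V_code = 4.0871918 − (4.0869750977) = +217 µV.

+217 µV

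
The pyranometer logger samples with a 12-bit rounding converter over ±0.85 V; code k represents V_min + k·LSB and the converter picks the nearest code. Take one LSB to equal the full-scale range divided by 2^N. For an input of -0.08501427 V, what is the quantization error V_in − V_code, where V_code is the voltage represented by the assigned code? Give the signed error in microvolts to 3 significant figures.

+68.7 µV

Span: 0.85 V − (-0.85 V) = 1.7 V. LSB = 1.7 V / 2^12 ≈ 415.0 µV.
(-0.08501427 − (-0.85)) / LSB = 0.76498573 × 4096/1.7 = 1843.1656. Nearest integer: k = 1843.
Reconstructed level: -0.85 + 1843 × 1.7/4096 V = -0.08508300781 V.
e = -0.08501427 − (-0.08508300781) = +68.7 µV.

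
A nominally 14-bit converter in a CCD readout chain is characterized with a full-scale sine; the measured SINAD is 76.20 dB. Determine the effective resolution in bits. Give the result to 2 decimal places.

12.37 bits

Inverting SNR = 6.02 N + 1.76: N_eff = (76.20 − 1.76)/6.02 = 12.3654.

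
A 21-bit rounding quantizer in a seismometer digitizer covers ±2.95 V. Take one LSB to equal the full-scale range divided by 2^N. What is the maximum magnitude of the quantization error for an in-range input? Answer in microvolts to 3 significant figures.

The full-scale span is 2.95 − (-2.95) = 5.9 V.
One LSB is 5.9 V / 2097152 = 2.8133 µV.
A rounding quantizer has |error| ≤ LSB/2 = 1.41 µV.

1.41 µV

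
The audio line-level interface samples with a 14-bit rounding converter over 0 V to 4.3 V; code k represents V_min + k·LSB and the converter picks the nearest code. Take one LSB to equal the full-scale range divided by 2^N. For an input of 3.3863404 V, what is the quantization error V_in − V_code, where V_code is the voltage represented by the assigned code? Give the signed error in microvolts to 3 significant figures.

Full-scale range = 4.3 V. LSB = 4.3 V / 2^14 ≈ 262.5 µV.
Position in LSBs: (3.3863404 − (0)) × 16384/4.3 = 12902.7444; rounding gives k = 12903.
V_code = V_min + k × range/2^14 = 0 + 12903 × 4.3/16384 = 3.3864074707 V.
e = 3.3863404 − (3.3864074707) = −67.1 µV.

−67.1 µV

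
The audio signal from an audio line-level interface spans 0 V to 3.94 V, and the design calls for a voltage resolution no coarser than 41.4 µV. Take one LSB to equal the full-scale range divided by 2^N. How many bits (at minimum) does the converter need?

Span = 3.94 V.
Need 2^N ≥ 3.94 V / 41.4 µV = 95170 → N_min = 17.

17 bits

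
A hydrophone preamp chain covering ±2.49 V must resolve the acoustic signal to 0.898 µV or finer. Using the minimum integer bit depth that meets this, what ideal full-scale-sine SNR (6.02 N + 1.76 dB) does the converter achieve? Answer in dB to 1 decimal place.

140.2 dB

Span: 2.49 V − (-2.49 V) = 4.98 V.
Required number of levels: 4.98/0.898 µV = 5.5457e6; smallest N with 2^N ≥ that is 23.
Ideal SNR at N = 23: 6.02·23 + 1.76 = 140.2 dB.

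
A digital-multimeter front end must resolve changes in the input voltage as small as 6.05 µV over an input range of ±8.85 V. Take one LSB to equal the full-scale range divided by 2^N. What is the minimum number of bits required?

22 bits

Range = 8.85 − (-8.85) = 17.7 V.
Required number of levels: 17.7/6.05 µV = 2.9256e6; smallest N with 2^N ≥ that is 22.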